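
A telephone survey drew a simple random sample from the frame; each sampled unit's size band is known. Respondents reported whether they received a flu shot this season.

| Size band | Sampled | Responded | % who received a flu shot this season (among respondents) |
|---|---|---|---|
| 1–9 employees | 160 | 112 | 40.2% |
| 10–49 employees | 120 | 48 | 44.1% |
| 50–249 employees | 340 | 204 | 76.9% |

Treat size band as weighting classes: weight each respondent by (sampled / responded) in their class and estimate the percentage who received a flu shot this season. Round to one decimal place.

Response rates by class: 1–9 employees 112/160 = 70%, 10–49 employees 48/120 = 40%, 50–249 employees 204/340 = 60%.
With weight = n_sampled/n_responded per class, the weighted class total is n_sampled:
  1–9 employees: 160 × 40.2 = 6432
  10–49 employees: 120 × 44.1 = 5292
  50–249 employees: 340 × 76.9 = 26146
Adjusted estimate = 37,870 / 620 = 61.0806 → 61.1%.

61.1%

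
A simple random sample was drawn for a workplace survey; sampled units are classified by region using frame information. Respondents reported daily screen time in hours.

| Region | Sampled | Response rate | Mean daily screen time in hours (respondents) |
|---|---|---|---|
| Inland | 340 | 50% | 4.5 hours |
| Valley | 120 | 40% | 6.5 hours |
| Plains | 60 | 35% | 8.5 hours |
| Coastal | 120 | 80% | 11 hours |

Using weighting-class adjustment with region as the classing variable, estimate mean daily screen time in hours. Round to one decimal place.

6.5

Each respondent's weight = sampled/responded in their class; summing within a class gives n_sampled, so:
  Inland: 340 × 4.5 = 1530
  Valley: 120 × 6.5 = 780
  Plains: 60 × 8.5 = 510
  Coastal: 120 × 11 = 1320
Adjusted estimate = 4140 / 640 = 6.46875 → 6.5.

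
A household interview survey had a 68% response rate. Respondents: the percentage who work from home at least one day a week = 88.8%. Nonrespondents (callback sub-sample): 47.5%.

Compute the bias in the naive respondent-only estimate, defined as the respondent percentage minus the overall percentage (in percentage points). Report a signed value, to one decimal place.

+13.2 percentage points

Nonresponse fraction = 1 − 0.68 = 0.32.
Bias = (nonresponse fraction) × (respondent percentage − nonrespondent percentage)
     = 0.32 × (88.8 − 47.5) = 0.32 × 41.3 = 13.216.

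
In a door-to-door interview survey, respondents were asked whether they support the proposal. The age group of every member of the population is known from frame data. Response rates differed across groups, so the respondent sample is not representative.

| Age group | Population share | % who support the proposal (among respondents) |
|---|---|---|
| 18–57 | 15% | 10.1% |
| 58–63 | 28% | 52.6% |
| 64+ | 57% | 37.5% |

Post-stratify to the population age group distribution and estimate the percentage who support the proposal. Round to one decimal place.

Reweight to the known age group distribution:
  18–57: 0.15 × 10.1 = 1.515
  58–63: 0.28 × 52.6 = 14.728
  64+: 0.57 × 37.5 = 21.375
Post-stratified estimate = 37.618 → 37.6%.

37.6%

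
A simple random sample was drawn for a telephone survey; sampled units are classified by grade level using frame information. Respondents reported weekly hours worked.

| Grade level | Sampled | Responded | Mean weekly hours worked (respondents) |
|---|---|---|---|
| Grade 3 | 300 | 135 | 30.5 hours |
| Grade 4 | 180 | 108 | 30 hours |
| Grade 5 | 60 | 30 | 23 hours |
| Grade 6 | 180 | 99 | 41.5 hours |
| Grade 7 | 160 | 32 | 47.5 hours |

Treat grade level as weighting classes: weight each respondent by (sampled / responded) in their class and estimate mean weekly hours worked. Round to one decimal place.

Class response rates: Grade 3 135/300 = 45%, Grade 4 108/180 = 60%, Grade 5 30/60 = 50%, Grade 6 99/180 = 55%, Grade 7 32/160 = 20%.
With weight = n_sampled/n_responded per class, the weighted class total is n_sampled:
  Grade 3: 300 × 30.5 = 9150
  Grade 4: 180 × 30 = 5400
  Grade 5: 60 × 23 = 1380
  Grade 6: 180 × 41.5 = 7470
  Grade 7: 160 × 47.5 = 7600
Adjusted estimate = 31,000 / 880 = 35.2273 → 35.2.

35.2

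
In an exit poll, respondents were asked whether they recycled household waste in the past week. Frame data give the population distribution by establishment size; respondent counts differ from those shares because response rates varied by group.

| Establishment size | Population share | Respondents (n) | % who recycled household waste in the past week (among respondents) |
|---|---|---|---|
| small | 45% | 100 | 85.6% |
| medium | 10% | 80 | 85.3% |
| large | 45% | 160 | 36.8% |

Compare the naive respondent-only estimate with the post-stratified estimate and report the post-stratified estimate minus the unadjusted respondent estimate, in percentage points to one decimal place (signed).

Naive respondent-only estimate (weights = respondent counts):
  (100/340)×85.6 + (80/340)×85.3 + (160/340)×36.8 = 62.5647%
Post-stratifying to population shares instead:
  0.45×85.6 + 0.1×85.3 + 0.45×36.8 = 63.61%
Difference = 63.61 − 62.5647 = 1.0453 pp.

+1.0 percentage points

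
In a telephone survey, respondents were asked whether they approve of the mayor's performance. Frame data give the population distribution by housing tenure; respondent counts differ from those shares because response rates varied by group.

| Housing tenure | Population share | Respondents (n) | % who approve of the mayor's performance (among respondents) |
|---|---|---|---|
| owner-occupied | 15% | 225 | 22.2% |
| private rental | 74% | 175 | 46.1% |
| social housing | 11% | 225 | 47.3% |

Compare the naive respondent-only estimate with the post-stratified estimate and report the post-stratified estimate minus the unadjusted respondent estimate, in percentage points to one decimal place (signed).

Without adjustment, the pooled respondent share is:
  (225/625)×22.2 + (175/625)×46.1 + (225/625)×47.3 = 37.928%
Reweighting by population housing tenure shares:
  0.15×22.2 + 0.74×46.1 + 0.11×47.3 = 42.647%
Difference = 42.647 − 37.928 = 4.719 pp.

+4.7 percentage points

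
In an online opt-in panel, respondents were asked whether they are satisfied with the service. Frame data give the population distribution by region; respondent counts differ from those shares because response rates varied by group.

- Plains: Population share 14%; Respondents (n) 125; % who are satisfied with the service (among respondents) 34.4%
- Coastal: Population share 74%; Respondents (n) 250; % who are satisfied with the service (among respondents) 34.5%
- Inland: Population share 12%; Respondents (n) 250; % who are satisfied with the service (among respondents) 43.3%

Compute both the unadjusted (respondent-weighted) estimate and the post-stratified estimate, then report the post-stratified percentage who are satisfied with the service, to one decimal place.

35.5%

Naive respondent-only estimate (weights = respondent counts):
  (125/625)×34.4 + (250/625)×34.5 + (250/625)×43.3 = 38%
Reweighting by population region shares:
  0.14×34.4 + 0.74×34.5 + 0.12×43.3 = 35.542%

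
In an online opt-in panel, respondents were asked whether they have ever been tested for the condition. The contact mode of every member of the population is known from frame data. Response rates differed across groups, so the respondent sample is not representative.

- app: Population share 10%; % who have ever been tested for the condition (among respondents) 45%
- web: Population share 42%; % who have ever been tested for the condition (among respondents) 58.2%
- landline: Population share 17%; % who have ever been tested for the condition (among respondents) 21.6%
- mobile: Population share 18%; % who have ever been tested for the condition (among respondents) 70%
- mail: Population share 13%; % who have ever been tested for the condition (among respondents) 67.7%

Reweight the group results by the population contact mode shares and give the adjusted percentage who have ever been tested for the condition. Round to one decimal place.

54.0%

Post-stratification weights by population share, not respondent share:
  app: 0.1 × 45 = 4.5
  web: 0.42 × 58.2 = 24.444
  landline: 0.17 × 21.6 = 3.672
  mobile: 0.18 × 70 = 12.6
  mail: 0.13 × 67.7 = 8.801
Post-stratified estimate = 54.017 → 54.0%.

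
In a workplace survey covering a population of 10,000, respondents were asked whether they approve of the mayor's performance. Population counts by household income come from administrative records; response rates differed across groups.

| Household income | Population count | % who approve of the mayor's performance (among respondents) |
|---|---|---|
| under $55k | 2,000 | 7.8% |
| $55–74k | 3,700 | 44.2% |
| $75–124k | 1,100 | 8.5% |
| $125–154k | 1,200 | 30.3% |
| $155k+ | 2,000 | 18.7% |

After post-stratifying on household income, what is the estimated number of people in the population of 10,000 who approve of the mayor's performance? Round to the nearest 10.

Estimated count per cell = population count × respondent percentage:
  under $55k: 2,000 × 7.8% = 156
  $55–74k: 3,700 × 44.2% = 1635.4
  $75–124k: 1,100 × 8.5% = 93.5
  $125–154k: 1,200 × 30.3% = 363.6
  $155k+: 2,000 × 18.7% = 374
Estimated total = 2622.5 → 2,620.

2,620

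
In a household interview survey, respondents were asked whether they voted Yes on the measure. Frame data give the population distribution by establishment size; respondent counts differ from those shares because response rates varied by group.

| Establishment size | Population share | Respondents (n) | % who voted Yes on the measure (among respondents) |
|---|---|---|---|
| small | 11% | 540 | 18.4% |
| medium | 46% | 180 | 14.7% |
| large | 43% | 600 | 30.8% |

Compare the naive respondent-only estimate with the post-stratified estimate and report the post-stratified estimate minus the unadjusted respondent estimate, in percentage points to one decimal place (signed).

-1.5 percentage points

Naive respondent-only estimate (weights = respondent counts):
  (540/1320)×18.4 + (180/1320)×14.7 + (600/1320)×30.8 = 23.5318%
Post-stratified estimate weights by population shares:
  0.11×18.4 + 0.46×14.7 + 0.43×30.8 = 22.03%
Difference = 22.03 − 23.5318 = -1.5018 pp.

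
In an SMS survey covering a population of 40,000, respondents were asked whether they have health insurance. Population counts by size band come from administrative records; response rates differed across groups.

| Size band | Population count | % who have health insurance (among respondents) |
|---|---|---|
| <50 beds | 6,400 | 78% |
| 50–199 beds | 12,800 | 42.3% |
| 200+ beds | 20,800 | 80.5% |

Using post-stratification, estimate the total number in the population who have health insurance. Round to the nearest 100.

27,200

Apply each group's respondent rate to its population count:
  <50 beds: 6,400 × 78% = 4992
  50–199 beds: 12,800 × 42.3% = 5414.4
  200+ beds: 20,800 × 80.5% = 16,744
Estimated total = 27150.4 → 27,200.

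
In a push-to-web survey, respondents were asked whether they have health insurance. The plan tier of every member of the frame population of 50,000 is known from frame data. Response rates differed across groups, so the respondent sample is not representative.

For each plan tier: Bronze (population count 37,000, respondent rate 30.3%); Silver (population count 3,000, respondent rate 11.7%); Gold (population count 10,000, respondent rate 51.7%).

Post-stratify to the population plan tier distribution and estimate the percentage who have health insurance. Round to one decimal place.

33.5%

Weight each group's respondent value by its population share:
  Bronze: (37,000/50,000) × 30.3 = 22.422
  Silver: (3,000/50,000) × 11.7 = 0.702
  Gold: (10,000/50,000) × 51.7 = 10.34
Post-stratified estimate = 33.464 → 33.5%.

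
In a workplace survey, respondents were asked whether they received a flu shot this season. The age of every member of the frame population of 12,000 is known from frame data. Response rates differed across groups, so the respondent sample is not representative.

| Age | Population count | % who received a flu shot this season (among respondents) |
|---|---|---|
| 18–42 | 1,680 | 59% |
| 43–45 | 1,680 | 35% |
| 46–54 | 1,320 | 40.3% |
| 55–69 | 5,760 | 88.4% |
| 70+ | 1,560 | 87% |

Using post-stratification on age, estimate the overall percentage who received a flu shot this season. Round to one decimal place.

71.3%

Each cell contributes population-share × respondent value:
  18–42: (1,680/12,000) × 59 = 8.26
  43–45: (1,680/12,000) × 35 = 4.9
  46–54: (1,320/12,000) × 40.3 = 4.433
  55–69: (5,760/12,000) × 88.4 = 42.432
  70+: (1,560/12,000) × 87 = 11.31
Post-stratified estimate = 71.335 → 71.3%.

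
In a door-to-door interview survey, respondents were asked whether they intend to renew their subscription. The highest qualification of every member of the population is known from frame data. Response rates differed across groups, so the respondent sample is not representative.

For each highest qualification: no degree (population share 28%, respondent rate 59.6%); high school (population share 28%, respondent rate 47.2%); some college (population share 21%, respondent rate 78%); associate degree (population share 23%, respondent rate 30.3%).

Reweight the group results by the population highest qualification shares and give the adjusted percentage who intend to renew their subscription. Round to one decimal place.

53.3%

Reweight to the known highest qualification distribution:
  no degree: 0.28 × 59.6 = 16.688
  high school: 0.28 × 47.2 = 13.216
  some college: 0.21 × 78 = 16.38
  associate degree: 0.23 × 30.3 = 6.969
Post-stratified estimate = 53.253 → 53.3%.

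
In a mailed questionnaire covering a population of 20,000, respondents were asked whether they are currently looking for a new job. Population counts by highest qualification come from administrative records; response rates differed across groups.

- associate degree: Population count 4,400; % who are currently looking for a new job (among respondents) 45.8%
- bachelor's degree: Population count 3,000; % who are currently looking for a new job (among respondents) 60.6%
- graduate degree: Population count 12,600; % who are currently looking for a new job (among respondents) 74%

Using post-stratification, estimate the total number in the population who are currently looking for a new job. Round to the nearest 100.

13,200

Estimated count per cell = population count × respondent percentage:
  associate degree: 4,400 × 45.8% = 2015.2
  bachelor's degree: 3,000 × 60.6% = 1818
  graduate degree: 12,600 × 74% = 9324
Estimated total = 13157.2 → 13,200.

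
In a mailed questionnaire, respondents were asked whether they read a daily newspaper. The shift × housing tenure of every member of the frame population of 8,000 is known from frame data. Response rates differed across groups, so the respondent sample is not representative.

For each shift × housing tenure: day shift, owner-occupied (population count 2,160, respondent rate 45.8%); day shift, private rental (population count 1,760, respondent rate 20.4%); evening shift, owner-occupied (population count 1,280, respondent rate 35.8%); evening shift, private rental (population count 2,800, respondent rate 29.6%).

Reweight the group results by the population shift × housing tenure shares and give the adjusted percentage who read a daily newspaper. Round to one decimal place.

32.9%

Weight each group's respondent value by its population share:
  day shift, owner-occupied: (2,160/8,000) × 45.8 = 12.366
  day shift, private rental: (1,760/8,000) × 20.4 = 4.488
  evening shift, owner-occupied: (1,280/8,000) × 35.8 = 5.728
  evening shift, private rental: (2,800/8,000) × 29.6 = 10.36
Post-stratified estimate = 32.942 → 32.9%.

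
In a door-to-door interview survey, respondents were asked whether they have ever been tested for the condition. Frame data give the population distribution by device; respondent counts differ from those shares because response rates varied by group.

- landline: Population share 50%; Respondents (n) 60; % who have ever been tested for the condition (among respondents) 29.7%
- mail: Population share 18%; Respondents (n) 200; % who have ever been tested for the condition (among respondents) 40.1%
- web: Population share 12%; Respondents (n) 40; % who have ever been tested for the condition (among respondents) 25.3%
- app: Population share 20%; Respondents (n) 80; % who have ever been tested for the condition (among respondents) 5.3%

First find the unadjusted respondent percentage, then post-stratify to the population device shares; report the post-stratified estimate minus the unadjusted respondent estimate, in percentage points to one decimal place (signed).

Unadjusted (pooled respondent) estimate weights by respondent counts:
  (60/380)×29.7 + (200/380)×40.1 + (40/380)×25.3 + (80/380)×5.3 = 29.5737%
Post-stratified estimate weights by population shares:
  0.5×29.7 + 0.18×40.1 + 0.12×25.3 + 0.2×5.3 = 26.164%
Difference = 26.164 − 29.5737 = -3.4097 pp.

-3.4 percentage points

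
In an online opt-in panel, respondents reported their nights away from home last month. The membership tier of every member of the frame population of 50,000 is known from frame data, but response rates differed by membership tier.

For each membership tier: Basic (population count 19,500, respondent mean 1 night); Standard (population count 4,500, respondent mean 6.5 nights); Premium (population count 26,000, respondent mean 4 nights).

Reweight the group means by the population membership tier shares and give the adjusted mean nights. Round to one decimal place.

Reweight to the known membership tier distribution:
  Basic: (19,500/50,000) × 1 = 0.39
  Standard: (4,500/50,000) × 6.5 = 0.585
  Premium: (26,000/50,000) × 4 = 2.08
Post-stratified estimate = 3.055 → 3.1.

3.1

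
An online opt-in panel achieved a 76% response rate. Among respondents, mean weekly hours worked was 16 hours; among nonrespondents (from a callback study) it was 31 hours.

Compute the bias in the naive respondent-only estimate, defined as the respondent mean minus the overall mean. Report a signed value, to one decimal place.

Nonresponse fraction = 1 − 0.76 = 0.24.
Bias = (nonresponse fraction) × (respondent mean − nonrespondent mean)
     = 0.24 × (16 − 31) = 0.24 × -15 = -3.6.

-3.6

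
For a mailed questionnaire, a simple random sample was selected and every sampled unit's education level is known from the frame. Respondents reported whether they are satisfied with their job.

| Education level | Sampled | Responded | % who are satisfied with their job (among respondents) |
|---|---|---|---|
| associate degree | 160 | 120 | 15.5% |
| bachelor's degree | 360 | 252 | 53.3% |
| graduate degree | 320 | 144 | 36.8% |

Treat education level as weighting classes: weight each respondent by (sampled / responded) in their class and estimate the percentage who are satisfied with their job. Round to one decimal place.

39.8%

Response rates by class: associate degree 120/160 = 75%, bachelor's degree 252/360 = 70%, graduate degree 144/320 = 45%.
Each respondent's weight = sampled/responded in their class; summing within a class gives n_sampled, so:
  associate degree: 160 × 15.5 = 2480
  bachelor's degree: 360 × 53.3 = 19,188
  graduate degree: 320 × 36.8 = 11,776
Adjusted estimate = 33,444 / 840 = 39.8143 → 39.8%.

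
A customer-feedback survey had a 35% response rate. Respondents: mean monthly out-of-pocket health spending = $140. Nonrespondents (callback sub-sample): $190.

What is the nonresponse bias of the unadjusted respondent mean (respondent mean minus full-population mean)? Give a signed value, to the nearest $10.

Nonresponse fraction = 1 − 0.35 = 0.65.
Bias = (nonresponse fraction) × (respondent mean − nonrespondent mean)
     = 0.65 × (140 − 190) = 0.65 × -50 = -32.5.

-$30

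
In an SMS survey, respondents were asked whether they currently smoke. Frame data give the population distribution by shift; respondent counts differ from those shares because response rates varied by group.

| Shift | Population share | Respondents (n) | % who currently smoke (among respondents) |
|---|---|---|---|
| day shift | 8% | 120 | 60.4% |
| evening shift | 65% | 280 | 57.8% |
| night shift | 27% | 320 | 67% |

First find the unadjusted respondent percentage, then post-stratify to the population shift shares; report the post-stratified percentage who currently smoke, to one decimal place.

Without adjustment, the pooled respondent share is:
  (120/720)×60.4 + (280/720)×57.8 + (320/720)×67 = 62.3222%
Reweighting by population shift shares:
  0.08×60.4 + 0.65×57.8 + 0.27×67 = 60.492%

60.5%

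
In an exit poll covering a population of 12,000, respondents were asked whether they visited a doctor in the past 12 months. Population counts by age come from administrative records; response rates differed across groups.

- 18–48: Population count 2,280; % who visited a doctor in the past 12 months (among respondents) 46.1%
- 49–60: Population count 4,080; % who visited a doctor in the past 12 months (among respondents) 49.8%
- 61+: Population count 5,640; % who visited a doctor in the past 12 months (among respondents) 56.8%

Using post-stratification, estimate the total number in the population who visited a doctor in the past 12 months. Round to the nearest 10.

6,290

Estimated count per cell = population count × respondent percentage:
  18–48: 2,280 × 46.1% = 1051.08
  49–60: 4,080 × 49.8% = 2031.84
  61+: 5,640 × 56.8% = 3203.52
Estimated total = 6286.44 → 6,290.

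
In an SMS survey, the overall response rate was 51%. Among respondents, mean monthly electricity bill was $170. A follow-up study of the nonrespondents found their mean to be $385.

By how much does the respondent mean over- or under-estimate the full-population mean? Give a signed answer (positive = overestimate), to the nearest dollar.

Nonresponse fraction = 1 − 0.51 = 0.49.
Bias = (nonresponse fraction) × (respondent mean − nonrespondent mean)
     = 0.49 × (170 − 385) = 0.49 × -215 = -105.35.

-$105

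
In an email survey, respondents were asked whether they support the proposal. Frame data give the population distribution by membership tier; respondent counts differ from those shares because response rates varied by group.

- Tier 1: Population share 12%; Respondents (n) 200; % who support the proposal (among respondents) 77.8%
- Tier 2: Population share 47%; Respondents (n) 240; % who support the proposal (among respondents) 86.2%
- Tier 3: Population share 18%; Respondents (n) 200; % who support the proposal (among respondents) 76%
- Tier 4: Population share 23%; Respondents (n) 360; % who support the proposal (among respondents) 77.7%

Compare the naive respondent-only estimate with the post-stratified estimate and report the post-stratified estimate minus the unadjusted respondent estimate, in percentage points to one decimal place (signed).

+2.0 percentage points

Without adjustment, the pooled respondent share is:
  (200/1000)×77.8 + (240/1000)×86.2 + (200/1000)×76 + (360/1000)×77.7 = 79.42%
Reweighting by population membership tier shares:
  0.12×77.8 + 0.47×86.2 + 0.18×76 + 0.23×77.7 = 81.401%
Difference = 81.401 − 79.42 = 1.981 pp.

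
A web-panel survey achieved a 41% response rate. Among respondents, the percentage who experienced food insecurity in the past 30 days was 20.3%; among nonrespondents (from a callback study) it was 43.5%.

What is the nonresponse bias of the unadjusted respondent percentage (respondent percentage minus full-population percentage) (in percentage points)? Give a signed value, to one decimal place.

Nonresponse fraction = 1 − 0.41 = 0.59.
Bias = (nonresponse fraction) × (respondent percentage − nonrespondent percentage)
     = 0.59 × (20.3 − 43.5) = 0.59 × -23.2 = -13.688.

-13.7 percentage points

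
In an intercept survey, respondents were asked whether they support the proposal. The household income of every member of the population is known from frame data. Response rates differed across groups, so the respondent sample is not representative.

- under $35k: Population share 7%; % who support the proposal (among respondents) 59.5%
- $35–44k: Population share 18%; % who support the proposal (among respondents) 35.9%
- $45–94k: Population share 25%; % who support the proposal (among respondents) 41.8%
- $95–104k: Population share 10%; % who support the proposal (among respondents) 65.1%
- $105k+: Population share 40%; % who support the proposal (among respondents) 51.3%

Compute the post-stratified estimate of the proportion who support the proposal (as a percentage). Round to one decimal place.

Reweight to the known household income distribution:
  under $35k: 0.07 × 59.5 = 4.165
  $35–44k: 0.18 × 35.9 = 6.462
  $45–94k: 0.25 × 41.8 = 10.45
  $95–104k: 0.1 × 65.1 = 6.51
  $105k+: 0.4 × 51.3 = 20.52
Post-stratified estimate = 48.107 → 48.1%.

48.1%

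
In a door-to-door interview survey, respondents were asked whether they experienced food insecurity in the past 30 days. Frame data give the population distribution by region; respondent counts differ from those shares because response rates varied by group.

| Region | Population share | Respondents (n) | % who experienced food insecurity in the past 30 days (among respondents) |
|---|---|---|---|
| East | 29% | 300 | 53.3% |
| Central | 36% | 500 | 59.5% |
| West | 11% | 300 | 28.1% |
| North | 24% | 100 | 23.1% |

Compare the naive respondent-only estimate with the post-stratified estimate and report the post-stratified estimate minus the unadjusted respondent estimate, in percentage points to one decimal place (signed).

Without adjustment, the pooled respondent share is:
  (300/1200)×53.3 + (500/1200)×59.5 + (300/1200)×28.1 + (100/1200)×23.1 = 47.0667%
Post-stratified estimate weights by population shares:
  0.29×53.3 + 0.36×59.5 + 0.11×28.1 + 0.24×23.1 = 45.512%
Difference = 45.512 − 47.0667 = -1.5547 pp.

-1.6 percentage points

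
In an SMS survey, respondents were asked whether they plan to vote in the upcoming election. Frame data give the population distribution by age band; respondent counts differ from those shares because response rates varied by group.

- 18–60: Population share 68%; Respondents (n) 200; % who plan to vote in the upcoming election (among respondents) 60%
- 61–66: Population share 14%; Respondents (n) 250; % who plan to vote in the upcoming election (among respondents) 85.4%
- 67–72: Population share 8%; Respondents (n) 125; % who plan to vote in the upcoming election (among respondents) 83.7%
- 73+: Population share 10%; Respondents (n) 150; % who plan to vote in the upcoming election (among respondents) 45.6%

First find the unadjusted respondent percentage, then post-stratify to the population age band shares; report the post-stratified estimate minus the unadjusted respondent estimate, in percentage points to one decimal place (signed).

Naive respondent-only estimate (weights = respondent counts):
  (200/725)×60 + (250/725)×85.4 + (125/725)×83.7 + (150/725)×45.6 = 69.8655%
Post-stratified estimate weights by population shares:
  0.68×60 + 0.14×85.4 + 0.08×83.7 + 0.1×45.6 = 64.012%
Difference = 64.012 − 69.8655 = -5.8535 pp.

-5.9 percentage points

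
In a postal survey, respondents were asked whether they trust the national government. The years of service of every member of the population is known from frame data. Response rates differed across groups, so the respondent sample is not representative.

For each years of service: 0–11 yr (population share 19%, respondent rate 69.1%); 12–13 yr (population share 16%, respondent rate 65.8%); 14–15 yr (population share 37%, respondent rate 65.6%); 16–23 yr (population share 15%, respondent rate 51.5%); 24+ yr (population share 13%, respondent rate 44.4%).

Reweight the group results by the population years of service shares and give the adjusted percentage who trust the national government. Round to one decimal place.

61.4%

Post-stratification weights by population share, not respondent share:
  0–11 yr: 0.19 × 69.1 = 13.129
  12–13 yr: 0.16 × 65.8 = 10.528
  14–15 yr: 0.37 × 65.6 = 24.272
  16–23 yr: 0.15 × 51.5 = 7.725
  24+ yr: 0.13 × 44.4 = 5.772
Post-stratified estimate = 61.426 → 61.4%.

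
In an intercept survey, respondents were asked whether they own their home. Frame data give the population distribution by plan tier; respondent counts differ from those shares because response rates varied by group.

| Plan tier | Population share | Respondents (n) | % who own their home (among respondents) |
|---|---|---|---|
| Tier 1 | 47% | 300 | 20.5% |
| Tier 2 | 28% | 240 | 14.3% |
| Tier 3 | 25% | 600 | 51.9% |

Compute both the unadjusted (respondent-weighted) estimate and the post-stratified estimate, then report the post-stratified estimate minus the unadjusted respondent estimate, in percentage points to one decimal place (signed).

-9.1 percentage points

Unadjusted (pooled respondent) estimate weights by respondent counts:
  (300/1140)×20.5 + (240/1140)×14.3 + (600/1140)×51.9 = 35.7211%
Post-stratified estimate weights by population shares:
  0.47×20.5 + 0.28×14.3 + 0.25×51.9 = 26.614%
Difference = 26.614 − 35.7211 = -9.1071 pp.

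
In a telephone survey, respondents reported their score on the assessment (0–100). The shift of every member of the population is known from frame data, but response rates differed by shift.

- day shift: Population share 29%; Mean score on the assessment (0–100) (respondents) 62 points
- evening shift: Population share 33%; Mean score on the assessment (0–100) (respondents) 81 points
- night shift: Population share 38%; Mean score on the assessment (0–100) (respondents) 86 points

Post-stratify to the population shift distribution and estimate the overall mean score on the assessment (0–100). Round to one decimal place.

77.4

Post-stratification weights by population share, not respondent share:
  day shift: 0.29 × 62 = 17.98
  evening shift: 0.33 × 81 = 26.73
  night shift: 0.38 × 86 = 32.68
Post-stratified estimate = 77.39 → 77.4.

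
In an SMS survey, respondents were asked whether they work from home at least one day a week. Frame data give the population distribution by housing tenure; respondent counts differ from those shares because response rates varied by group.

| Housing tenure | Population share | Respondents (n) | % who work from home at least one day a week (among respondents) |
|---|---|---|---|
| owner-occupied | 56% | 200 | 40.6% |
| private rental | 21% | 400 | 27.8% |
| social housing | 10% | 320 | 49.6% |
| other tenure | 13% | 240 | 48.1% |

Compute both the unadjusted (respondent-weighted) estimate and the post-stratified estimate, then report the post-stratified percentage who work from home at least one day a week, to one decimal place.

Unadjusted (pooled respondent) estimate weights by respondent counts:
  (200/1160)×40.6 + (400/1160)×27.8 + (320/1160)×49.6 + (240/1160)×48.1 = 40.2207%
Post-stratifying to population shares instead:
  0.56×40.6 + 0.21×27.8 + 0.1×49.6 + 0.13×48.1 = 39.787%

39.8%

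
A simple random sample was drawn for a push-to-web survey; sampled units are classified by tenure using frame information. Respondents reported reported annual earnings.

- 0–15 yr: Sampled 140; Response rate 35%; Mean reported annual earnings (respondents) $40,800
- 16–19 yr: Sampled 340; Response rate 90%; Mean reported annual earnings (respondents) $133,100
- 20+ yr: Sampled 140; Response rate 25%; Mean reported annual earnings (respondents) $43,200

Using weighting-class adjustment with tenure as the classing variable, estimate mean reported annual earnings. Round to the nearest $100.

With weight = n_sampled/n_responded per class, the weighted class total is n_sampled:
  0–15 yr: 140 × 40,800 = 5,712,000
  16–19 yr: 340 × 133,100 = 45,254,000
  20+ yr: 140 × 43,200 = 6,048,000
Adjusted estimate = 57,014,000 / 620 = 91958.1 → $92,000.

$92,000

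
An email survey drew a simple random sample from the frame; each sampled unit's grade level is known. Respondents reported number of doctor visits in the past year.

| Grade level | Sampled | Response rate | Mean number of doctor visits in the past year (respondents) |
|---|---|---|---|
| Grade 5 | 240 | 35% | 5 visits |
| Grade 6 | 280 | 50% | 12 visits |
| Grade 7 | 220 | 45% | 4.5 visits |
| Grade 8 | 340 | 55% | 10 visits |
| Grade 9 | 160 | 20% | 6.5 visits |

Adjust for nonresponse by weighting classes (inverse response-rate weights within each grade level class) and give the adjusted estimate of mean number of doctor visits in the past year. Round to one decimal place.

8.1

With weight = n_sampled/n_responded per class, the weighted class total is n_sampled:
  Grade 5: 240 × 5 = 1200
  Grade 6: 280 × 12 = 3360
  Grade 7: 220 × 4.5 = 990
  Grade 8: 340 × 10 = 3400
  Grade 9: 160 × 6.5 = 1040
Adjusted estimate = 9990 / 1,240 = 8.05645 → 8.1.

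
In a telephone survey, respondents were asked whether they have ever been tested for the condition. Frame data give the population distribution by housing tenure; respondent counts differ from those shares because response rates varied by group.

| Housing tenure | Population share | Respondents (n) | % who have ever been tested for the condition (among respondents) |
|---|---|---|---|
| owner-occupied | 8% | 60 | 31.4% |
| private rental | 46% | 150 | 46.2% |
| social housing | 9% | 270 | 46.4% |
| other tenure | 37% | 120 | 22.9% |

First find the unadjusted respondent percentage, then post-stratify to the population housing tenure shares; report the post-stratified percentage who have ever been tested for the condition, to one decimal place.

36.4%

Naive respondent-only estimate (weights = respondent counts):
  (60/600)×31.4 + (150/600)×46.2 + (270/600)×46.4 + (120/600)×22.9 = 40.15%
Reweighting by population housing tenure shares:
  0.08×31.4 + 0.46×46.2 + 0.09×46.4 + 0.37×22.9 = 36.413%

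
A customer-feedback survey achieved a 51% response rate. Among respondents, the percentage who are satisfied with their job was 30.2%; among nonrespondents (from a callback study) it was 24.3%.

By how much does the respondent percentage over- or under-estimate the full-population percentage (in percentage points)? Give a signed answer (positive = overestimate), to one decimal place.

+2.9 percentage points

Nonresponse fraction = 1 − 0.51 = 0.49.
Bias = (nonresponse fraction) × (respondent percentage − nonrespondent percentage)
     = 0.49 × (30.2 − 24.3) = 0.49 × 5.9 = 2.891.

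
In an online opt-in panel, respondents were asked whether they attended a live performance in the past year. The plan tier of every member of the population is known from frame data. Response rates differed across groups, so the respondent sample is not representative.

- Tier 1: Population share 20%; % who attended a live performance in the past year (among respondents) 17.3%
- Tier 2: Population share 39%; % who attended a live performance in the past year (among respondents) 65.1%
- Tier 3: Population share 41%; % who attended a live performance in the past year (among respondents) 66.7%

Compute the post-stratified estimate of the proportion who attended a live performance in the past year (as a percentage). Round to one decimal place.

Each cell contributes population-share × respondent value:
  Tier 1: 0.2 × 17.3 = 3.46
  Tier 2: 0.39 × 65.1 = 25.389
  Tier 3: 0.41 × 66.7 = 27.347
Post-stratified estimate = 56.196 → 56.2%.

56.2%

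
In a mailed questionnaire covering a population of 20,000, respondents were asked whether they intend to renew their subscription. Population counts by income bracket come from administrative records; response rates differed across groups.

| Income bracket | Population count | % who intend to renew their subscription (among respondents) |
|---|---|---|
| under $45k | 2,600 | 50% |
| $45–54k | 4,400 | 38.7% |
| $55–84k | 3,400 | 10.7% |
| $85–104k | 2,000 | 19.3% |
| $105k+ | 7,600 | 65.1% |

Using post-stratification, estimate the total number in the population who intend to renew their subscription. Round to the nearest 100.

Apply each group's respondent rate to its population count:
  under $45k: 2,600 × 50% = 1300
  $45–54k: 4,400 × 38.7% = 1702.8
  $55–84k: 3,400 × 10.7% = 363.8
  $85–104k: 2,000 × 19.3% = 386
  $105k+: 7,600 × 65.1% = 4947.6
Estimated total = 8700.2 → 8,700.

8,700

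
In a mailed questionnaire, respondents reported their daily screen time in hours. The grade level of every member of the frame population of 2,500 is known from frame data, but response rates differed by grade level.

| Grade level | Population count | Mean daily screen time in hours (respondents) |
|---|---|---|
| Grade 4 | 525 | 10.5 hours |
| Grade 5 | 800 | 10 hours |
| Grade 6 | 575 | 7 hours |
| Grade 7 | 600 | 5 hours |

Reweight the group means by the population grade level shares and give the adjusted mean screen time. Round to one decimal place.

Each cell contributes population-share × respondent value:
  Grade 4: (525/2,500) × 10.5 = 2.205
  Grade 5: (800/2,500) × 10 = 3.2
  Grade 6: (575/2,500) × 7 = 1.61
  Grade 7: (600/2,500) × 5 = 1.2
Post-stratified estimate = 8.215 → 8.2.

8.2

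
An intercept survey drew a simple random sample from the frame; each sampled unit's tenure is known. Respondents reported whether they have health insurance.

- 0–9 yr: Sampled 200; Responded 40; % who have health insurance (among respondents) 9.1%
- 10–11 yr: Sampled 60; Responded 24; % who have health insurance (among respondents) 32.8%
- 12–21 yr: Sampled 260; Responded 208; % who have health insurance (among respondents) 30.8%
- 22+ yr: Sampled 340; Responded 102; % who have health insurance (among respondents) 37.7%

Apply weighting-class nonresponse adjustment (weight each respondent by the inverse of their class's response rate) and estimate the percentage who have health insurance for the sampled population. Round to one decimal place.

28.6%

Response rates by class: 0–9 yr 40/200 = 20%, 10–11 yr 24/60 = 40%, 12–21 yr 208/260 = 80%, 22+ yr 102/340 = 30%.
With weight = n_sampled/n_responded per class, the weighted class total is n_sampled:
  0–9 yr: 200 × 9.1 = 1820
  10–11 yr: 60 × 32.8 = 1968
  12–21 yr: 260 × 30.8 = 8008
  22+ yr: 340 × 37.7 = 12818
Adjusted estimate = 24,614 / 860 = 28.6209 → 28.6%.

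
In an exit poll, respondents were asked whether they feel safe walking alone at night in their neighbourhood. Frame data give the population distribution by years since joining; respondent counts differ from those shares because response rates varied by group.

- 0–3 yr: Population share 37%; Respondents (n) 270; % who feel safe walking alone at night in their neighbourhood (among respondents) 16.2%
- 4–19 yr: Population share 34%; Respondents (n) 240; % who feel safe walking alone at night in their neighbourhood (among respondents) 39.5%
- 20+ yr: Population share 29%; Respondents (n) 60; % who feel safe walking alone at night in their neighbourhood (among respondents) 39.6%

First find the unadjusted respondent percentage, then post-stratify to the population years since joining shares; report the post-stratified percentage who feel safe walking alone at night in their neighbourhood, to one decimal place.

Without adjustment, the pooled respondent share is:
  (270/570)×16.2 + (240/570)×39.5 + (60/570)×39.6 = 28.4737%
Post-stratified estimate weights by population shares:
  0.37×16.2 + 0.34×39.5 + 0.29×39.6 = 30.908%

30.9%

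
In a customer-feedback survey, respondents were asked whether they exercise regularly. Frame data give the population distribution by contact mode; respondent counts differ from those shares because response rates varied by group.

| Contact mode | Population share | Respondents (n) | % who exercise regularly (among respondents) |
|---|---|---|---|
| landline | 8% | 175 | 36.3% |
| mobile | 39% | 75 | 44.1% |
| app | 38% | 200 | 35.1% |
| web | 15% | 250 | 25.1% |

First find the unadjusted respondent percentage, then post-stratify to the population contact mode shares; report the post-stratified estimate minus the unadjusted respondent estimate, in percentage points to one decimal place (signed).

+4.4 percentage points

Without adjustment, the pooled respondent share is:
  (175/700)×36.3 + (75/700)×44.1 + (200/700)×35.1 + (250/700)×25.1 = 32.7929%
Post-stratifying to population shares instead:
  0.08×36.3 + 0.39×44.1 + 0.38×35.1 + 0.15×25.1 = 37.206%
Difference = 37.206 − 32.7929 = 4.4131 pp.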